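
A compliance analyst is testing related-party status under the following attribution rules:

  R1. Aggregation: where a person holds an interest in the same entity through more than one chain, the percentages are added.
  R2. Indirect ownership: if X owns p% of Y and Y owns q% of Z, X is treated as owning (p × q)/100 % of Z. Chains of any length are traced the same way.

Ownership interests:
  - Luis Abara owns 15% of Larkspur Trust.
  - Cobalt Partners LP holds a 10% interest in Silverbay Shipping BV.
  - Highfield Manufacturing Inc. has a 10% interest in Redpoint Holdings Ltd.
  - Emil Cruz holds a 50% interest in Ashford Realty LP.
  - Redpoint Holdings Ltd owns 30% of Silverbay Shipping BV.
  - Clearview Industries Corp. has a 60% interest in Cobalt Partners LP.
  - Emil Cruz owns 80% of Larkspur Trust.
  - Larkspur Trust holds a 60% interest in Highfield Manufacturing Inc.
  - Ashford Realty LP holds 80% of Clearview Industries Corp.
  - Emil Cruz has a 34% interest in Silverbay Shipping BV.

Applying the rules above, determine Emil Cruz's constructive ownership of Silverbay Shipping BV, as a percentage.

Chain via Ashford Realty LP → Clearview Industries Corp. → Cobalt Partners LP (R2): 50% × 80% × 60% × 10% = 2.4% of Silverbay Shipping BV.
Chain via Larkspur Trust → Highfield Manufacturing Inc. → Redpoint Holdings Ltd (R2): 80% × 60% × 10% × 30% = 1.44% of Silverbay Shipping BV.
Direct interest in Silverbay Shipping BV: 34%.
Aggregating (R1): 2.4% + 1.44% + 34% = 37.84%.

37.84%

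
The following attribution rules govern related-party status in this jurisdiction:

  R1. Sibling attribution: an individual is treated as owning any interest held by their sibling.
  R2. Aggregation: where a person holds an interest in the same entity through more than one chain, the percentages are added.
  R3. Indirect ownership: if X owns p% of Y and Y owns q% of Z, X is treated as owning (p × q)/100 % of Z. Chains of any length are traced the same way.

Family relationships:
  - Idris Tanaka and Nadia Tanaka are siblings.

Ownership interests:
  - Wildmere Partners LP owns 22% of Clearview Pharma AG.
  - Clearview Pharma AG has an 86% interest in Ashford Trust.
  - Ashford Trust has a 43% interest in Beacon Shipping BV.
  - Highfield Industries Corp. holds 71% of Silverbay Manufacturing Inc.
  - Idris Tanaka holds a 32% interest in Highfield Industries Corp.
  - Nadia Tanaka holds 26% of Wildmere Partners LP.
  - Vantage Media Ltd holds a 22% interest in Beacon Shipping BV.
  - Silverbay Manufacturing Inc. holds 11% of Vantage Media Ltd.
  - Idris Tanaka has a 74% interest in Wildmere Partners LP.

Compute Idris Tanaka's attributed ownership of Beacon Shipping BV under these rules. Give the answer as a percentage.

By sibling attribution (R1), Idris Tanaka is treated as also owning Nadia Tanaka's interest in Wildmere Partners LP, giving 74% + 26% = 100%.
Chain via Highfield Industries Corp. → Silverbay Manufacturing Inc. → Vantage Media Ltd (R3): 32% × 71% × 11% × 22% = 0.549824% of Beacon Shipping BV.
Chain via Wildmere Partners LP → Clearview Pharma AG → Ashford Trust (R3): 100% × 22% × 86% × 43% = 8.1356% of Beacon Shipping BV.
Aggregating (R2): 0.549824% + 8.1356% = 8.685424%.

8.685424%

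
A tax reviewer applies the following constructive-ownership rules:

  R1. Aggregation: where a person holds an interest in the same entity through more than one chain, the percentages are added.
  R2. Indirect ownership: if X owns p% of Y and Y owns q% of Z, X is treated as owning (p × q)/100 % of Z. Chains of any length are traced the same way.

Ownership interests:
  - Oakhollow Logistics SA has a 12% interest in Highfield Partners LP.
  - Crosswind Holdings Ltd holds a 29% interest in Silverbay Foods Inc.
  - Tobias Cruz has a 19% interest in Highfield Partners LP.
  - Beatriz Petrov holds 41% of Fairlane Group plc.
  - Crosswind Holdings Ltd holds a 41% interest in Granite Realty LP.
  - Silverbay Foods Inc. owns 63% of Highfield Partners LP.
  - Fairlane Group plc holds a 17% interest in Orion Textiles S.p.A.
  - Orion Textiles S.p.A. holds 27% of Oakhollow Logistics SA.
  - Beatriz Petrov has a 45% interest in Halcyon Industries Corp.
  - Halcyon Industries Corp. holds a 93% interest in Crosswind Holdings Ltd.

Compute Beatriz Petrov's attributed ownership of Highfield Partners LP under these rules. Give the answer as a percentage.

7.871823%

Chain via Fairlane Group plc → Orion Textiles S.p.A. → Oakhollow Logistics SA (R2): 41% × 17% × 27% × 12% = 0.225828% of Highfield Partners LP.
Chain via Halcyon Industries Corp. → Crosswind Holdings Ltd → Silverbay Foods Inc. (R2): 45% × 93% × 29% × 63% = 7.645995% of Highfield Partners LP.
Aggregating (R1): 0.225828% + 7.645995% = 7.871823%.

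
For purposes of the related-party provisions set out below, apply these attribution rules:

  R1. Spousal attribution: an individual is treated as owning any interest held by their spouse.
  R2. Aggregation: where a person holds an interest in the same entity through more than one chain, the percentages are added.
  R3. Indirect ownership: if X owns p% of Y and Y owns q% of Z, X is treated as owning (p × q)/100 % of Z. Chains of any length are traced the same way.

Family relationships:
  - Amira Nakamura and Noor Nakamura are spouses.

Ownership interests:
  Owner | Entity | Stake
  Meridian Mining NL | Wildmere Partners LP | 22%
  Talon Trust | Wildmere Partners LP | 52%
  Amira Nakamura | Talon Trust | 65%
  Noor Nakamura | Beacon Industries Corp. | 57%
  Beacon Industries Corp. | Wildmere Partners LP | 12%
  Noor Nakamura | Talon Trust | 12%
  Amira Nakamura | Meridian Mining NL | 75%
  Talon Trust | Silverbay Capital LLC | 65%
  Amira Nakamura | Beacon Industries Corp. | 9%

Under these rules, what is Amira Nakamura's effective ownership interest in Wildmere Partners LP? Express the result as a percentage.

64.46%

By spousal attribution (R1), Amira Nakamura is treated as also owning Noor Nakamura's interest in Beacon Industries Corp, giving 9% + 57% = 66%.
By spousal attribution (R1), Amira Nakamura is treated as also owning Noor Nakamura's interest in Talon Trust, giving 65% + 12% = 77%.
Chain via Beacon Industries Corp. (R3): 66% × 12% = 7.92% of Wildmere Partners LP.
Chain via Meridian Mining NL (R3): 75% × 22% = 16.5% of Wildmere Partners LP.
Chain via Talon Trust (R3): 77% × 52% = 40.04% of Wildmere Partners LP.
Aggregating (R2): 7.92% + 16.5% + 40.04% = 64.46%.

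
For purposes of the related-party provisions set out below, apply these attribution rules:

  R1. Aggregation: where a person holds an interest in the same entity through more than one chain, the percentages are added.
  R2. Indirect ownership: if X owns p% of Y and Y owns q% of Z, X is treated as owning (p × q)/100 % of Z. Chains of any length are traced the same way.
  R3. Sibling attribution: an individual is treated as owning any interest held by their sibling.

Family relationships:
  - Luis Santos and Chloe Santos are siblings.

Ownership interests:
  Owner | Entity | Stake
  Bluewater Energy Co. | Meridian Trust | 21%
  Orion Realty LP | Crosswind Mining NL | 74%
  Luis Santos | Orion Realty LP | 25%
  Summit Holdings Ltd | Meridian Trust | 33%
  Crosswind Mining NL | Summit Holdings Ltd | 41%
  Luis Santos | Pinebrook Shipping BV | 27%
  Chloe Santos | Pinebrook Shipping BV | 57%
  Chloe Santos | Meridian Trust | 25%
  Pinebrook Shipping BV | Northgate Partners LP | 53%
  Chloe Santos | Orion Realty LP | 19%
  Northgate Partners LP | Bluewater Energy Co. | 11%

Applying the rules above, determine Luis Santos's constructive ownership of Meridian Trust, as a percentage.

By sibling attribution (R3), Luis Santos is treated as also owning Chloe Santos's interest in Orion Realty LP, giving 25% + 19% = 44%.
By sibling attribution (R3), Luis Santos is treated as also owning Chloe Santos's interest in Pinebrook Shipping BV, giving 27% + 57% = 84%.
By sibling attribution (R3), Luis Santos is treated as owning Chloe Santos's 25% interest in Meridian Trust.
Chain via Orion Realty LP → Crosswind Mining NL → Summit Holdings Ltd (R2): 44% × 74% × 41% × 33% = 4.405368% of Meridian Trust.
Chain via Pinebrook Shipping BV → Northgate Partners LP → Bluewater Energy Co. (R2): 84% × 53% × 11% × 21% = 1.028412% of Meridian Trust.
Direct interest in Meridian Trust: 25%.
Aggregating (R1): 4.405368% + 1.028412% + 25% = 30.43378%.

30.43378%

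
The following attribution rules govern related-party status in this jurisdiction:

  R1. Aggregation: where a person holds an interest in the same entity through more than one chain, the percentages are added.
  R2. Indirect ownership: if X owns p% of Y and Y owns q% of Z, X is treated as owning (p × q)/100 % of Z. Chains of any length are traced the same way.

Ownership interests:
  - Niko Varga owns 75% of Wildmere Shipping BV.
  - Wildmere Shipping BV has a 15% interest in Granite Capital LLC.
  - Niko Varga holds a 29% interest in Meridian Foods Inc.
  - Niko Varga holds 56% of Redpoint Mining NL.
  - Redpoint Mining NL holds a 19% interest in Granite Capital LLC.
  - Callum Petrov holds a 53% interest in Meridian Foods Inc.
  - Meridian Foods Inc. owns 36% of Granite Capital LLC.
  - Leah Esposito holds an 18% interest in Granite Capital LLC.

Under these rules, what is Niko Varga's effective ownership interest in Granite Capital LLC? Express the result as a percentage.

32.33%

Chain via Redpoint Mining NL (R2): 56% × 19% = 10.64% of Granite Capital LLC.
Chain via Meridian Foods Inc. (R2): 29% × 36% = 10.44% of Granite Capital LLC.
Chain via Wildmere Shipping BV (R2): 75% × 15% = 11.25% of Granite Capital LLC.
Aggregating (R1): 10.64% + 10.44% + 11.25% = 32.33%.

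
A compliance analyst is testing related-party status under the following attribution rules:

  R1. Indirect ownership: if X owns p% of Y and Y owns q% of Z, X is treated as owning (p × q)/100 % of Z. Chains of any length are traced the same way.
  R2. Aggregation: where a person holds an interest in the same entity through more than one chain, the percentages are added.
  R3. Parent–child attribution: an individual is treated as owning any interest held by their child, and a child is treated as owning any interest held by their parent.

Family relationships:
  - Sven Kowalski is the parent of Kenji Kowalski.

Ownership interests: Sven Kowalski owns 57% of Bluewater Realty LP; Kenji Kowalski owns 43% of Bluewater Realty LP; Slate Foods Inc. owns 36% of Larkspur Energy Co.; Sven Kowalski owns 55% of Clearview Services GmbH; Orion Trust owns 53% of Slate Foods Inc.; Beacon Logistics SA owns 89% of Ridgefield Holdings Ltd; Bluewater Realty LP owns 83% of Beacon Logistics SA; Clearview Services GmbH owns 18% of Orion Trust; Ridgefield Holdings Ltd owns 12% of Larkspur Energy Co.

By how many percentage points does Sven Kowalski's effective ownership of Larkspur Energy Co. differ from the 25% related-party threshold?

14.24668

By parent–child attribution (R3), Sven Kowalski is treated as also owning Kenji Kowalski's interest in Bluewater Realty LP, giving 57% + 43% = 100%.
Chain via Bluewater Realty LP → Beacon Logistics SA → Ridgefield Holdings Ltd (R1): 100% × 83% × 89% × 12% = 8.8644% of Larkspur Energy Co.
Chain via Clearview Services GmbH → Orion Trust → Slate Foods Inc. (R1): 55% × 18% × 53% × 36% = 1.88892% of Larkspur Energy Co.
Aggregating (R2): 8.8644% + 1.88892% = 10.75332%.
10.75332% falls short of the 25% threshold by 14.24668 percentage points.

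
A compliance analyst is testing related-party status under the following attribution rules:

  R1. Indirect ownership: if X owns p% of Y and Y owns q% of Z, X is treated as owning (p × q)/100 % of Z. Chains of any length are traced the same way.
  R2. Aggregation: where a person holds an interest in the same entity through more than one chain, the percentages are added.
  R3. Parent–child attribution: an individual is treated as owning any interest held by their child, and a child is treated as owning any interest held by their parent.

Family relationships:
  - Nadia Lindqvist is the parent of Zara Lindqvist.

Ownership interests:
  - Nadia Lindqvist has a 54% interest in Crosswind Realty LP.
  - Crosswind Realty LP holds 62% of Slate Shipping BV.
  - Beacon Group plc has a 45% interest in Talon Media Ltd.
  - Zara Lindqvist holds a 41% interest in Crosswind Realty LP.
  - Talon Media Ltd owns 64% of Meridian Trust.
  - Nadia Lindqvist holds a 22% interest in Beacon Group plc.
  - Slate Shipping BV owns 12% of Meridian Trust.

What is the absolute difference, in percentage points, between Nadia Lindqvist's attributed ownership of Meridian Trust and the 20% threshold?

6.596

By parent–child attribution (R3), Nadia Lindqvist is treated as also owning Zara Lindqvist's interest in Crosswind Realty LP, giving 54% + 41% = 95%.
Chain via Beacon Group plc → Talon Media Ltd (R1): 22% × 45% × 64% = 6.336% of Meridian Trust.
Chain via Crosswind Realty LP → Slate Shipping BV (R1): 95% × 62% × 12% = 7.068% of Meridian Trust.
Aggregating (R2): 6.336% + 7.068% = 13.404%.
13.404% falls short of the 20% threshold by 6.596 percentage points.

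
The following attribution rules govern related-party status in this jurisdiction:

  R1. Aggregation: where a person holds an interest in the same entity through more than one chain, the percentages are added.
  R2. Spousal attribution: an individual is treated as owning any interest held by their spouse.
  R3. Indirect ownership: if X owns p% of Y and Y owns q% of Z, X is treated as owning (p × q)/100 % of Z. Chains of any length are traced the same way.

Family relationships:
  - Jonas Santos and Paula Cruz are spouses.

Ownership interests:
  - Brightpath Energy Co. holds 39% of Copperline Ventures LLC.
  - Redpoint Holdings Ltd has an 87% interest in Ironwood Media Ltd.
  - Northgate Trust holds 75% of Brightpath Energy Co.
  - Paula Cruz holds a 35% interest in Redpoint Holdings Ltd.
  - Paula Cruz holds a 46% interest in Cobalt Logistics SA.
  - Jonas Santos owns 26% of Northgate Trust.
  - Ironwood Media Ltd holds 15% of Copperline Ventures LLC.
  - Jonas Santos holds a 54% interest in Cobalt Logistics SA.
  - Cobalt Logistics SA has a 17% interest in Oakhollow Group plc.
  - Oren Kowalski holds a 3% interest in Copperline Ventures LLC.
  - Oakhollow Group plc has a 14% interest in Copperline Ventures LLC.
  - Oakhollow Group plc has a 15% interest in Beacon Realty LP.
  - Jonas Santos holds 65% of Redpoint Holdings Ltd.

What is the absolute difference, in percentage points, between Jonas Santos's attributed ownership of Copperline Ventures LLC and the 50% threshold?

26.965

By spousal attribution (R2), Jonas Santos is treated as also owning Paula Cruz's interest in Redpoint Holdings Ltd, giving 65% + 35% = 100%.
By spousal attribution (R2), Jonas Santos is treated as also owning Paula Cruz's interest in Cobalt Logistics SA, giving 54% + 46% = 100%.
Chain via Northgate Trust → Brightpath Energy Co. (R3): 26% × 75% × 39% = 7.605% of Copperline Ventures LLC.
Chain via Redpoint Holdings Ltd → Ironwood Media Ltd (R3): 100% × 87% × 15% = 13.05% of Copperline Ventures LLC.
Chain via Cobalt Logistics SA → Oakhollow Group plc (R3): 100% × 17% × 14% = 2.38% of Copperline Ventures LLC.
Aggregating (R1): 7.605% + 13.05% + 2.38% = 23.035%.
23.035% falls short of the 50% threshold by 26.965 percentage points.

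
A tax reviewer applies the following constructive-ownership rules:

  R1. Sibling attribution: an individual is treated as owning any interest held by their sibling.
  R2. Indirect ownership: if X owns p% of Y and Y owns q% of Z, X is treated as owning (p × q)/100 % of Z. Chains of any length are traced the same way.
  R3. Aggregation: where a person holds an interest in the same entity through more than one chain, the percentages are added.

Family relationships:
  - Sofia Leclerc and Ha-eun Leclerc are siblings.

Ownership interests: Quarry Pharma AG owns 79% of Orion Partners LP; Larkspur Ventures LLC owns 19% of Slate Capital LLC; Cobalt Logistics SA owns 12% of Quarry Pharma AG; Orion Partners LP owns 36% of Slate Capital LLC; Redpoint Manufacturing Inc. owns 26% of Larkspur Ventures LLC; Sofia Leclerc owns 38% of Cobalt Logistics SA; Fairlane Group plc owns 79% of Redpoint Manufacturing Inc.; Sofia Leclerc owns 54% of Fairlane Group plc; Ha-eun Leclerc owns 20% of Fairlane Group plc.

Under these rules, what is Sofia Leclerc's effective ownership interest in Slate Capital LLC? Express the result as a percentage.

4.184788%

By sibling attribution (R1), Sofia Leclerc is treated as also owning Ha-eun Leclerc's interest in Fairlane Group plc, giving 54% + 20% = 74%.
Chain via Fairlane Group plc → Redpoint Manufacturing Inc. → Larkspur Ventures LLC (R2): 74% × 79% × 26% × 19% = 2.887924% of Slate Capital LLC.
Chain via Cobalt Logistics SA → Quarry Pharma AG → Orion Partners LP (R2): 38% × 12% × 79% × 36% = 1.296864% of Slate Capital LLC.
Aggregating (R3): 2.887924% + 1.296864% = 4.184788%.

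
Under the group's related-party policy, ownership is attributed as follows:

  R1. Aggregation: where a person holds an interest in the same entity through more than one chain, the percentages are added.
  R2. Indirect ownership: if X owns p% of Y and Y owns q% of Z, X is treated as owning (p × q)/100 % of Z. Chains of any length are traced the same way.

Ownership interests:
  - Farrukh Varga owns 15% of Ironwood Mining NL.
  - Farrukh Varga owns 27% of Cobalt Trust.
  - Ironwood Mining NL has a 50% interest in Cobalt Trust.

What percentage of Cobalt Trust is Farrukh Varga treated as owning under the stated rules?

34.5%

Chain via Ironwood Mining NL (R2): 15% × 50% = 7.5% of Cobalt Trust.
Direct interest in Cobalt Trust: 27%.
Aggregating (R1): 7.5% + 27% = 34.5%.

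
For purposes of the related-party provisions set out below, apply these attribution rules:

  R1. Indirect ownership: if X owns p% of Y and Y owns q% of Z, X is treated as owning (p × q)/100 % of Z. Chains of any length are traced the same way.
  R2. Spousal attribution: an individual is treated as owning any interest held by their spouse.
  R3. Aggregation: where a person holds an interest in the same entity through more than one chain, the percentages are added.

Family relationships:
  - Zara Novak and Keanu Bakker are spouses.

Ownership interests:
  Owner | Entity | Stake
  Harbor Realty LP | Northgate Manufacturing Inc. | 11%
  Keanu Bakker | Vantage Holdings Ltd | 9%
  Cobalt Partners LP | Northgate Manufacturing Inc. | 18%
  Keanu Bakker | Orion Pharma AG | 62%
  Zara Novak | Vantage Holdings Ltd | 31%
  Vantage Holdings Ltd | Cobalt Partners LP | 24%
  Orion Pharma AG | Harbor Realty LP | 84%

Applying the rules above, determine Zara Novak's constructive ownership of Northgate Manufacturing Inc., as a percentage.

By spousal attribution (R2), Zara Novak is treated as also owning Keanu Bakker's interest in Vantage Holdings Ltd, giving 31% + 9% = 40%.
By spousal attribution (R2), Zara Novak is treated as owning Keanu Bakker's 62% interest in Orion Pharma AG.
Chain via Vantage Holdings Ltd → Cobalt Partners LP (R1): 40% × 24% × 18% = 1.728% of Northgate Manufacturing Inc.
Chain via Orion Pharma AG → Harbor Realty LP (R1): 62% × 84% × 11% = 5.7288% of Northgate Manufacturing Inc.
Aggregating (R3): 1.728% + 5.7288% = 7.4568%.

7.4568%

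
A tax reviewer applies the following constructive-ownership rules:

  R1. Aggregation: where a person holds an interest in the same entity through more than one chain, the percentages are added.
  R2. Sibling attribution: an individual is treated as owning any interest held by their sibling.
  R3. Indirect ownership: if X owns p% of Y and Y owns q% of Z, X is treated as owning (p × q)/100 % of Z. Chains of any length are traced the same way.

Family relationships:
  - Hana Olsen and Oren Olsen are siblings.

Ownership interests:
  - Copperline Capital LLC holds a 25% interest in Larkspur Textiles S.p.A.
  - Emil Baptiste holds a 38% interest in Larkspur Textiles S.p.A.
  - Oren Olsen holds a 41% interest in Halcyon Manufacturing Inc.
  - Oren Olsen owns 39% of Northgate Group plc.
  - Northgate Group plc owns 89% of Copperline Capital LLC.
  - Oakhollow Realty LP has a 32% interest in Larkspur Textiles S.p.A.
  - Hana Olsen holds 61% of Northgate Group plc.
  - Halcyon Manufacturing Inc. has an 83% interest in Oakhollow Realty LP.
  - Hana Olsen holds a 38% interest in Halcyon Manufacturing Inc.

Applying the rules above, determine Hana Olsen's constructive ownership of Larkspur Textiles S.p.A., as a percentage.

43.2324%

By sibling attribution (R2), Hana Olsen is treated as also owning Oren Olsen's interest in Halcyon Manufacturing Inc, giving 38% + 41% = 79%.
By sibling attribution (R2), Hana Olsen is treated as also owning Oren Olsen's interest in Northgate Group plc, giving 61% + 39% = 100%.
Chain via Halcyon Manufacturing Inc. → Oakhollow Realty LP (R3): 79% × 83% × 32% = 20.9824% of Larkspur Textiles S.p.A.
Chain via Northgate Group plc → Copperline Capital LLC (R3): 100% × 89% × 25% = 22.25% of Larkspur Textiles S.p.A.
Aggregating (R1): 20.9824% + 22.25% = 43.2324%.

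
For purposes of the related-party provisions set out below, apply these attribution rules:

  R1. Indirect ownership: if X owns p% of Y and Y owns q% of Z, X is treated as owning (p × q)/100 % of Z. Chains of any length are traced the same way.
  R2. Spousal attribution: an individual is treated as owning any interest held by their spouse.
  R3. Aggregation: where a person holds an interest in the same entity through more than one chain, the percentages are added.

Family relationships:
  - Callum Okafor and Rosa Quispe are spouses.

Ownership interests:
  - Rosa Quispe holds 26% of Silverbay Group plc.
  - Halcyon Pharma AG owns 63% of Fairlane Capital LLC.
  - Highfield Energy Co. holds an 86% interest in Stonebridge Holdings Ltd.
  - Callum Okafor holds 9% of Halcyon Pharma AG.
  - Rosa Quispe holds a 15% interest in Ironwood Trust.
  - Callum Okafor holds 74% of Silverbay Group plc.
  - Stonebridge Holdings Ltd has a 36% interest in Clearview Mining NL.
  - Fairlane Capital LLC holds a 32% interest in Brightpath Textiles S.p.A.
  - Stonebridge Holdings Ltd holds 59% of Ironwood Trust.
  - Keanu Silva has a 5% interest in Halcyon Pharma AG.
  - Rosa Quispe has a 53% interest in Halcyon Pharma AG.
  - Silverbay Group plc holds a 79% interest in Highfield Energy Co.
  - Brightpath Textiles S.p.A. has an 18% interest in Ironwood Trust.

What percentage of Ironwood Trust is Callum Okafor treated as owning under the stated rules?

57.334456%

By spousal attribution (R2), Callum Okafor is treated as also owning Rosa Quispe's interest in Halcyon Pharma AG, giving 9% + 53% = 62%.
By spousal attribution (R2), Callum Okafor is treated as also owning Rosa Quispe's interest in Silverbay Group plc, giving 74% + 26% = 100%.
By spousal attribution (R2), Callum Okafor is treated as owning Rosa Quispe's 15% interest in Ironwood Trust.
Chain via Halcyon Pharma AG → Fairlane Capital LLC → Brightpath Textiles S.p.A. (R1): 62% × 63% × 32% × 18% = 2.249856% of Ironwood Trust.
Chain via Silverbay Group plc → Highfield Energy Co. → Stonebridge Holdings Ltd (R1): 100% × 79% × 86% × 59% = 40.0846% of Ironwood Trust.
Direct interest in Ironwood Trust: 15%.
Aggregating (R3): 2.249856% + 40.0846% + 15% = 57.334456%.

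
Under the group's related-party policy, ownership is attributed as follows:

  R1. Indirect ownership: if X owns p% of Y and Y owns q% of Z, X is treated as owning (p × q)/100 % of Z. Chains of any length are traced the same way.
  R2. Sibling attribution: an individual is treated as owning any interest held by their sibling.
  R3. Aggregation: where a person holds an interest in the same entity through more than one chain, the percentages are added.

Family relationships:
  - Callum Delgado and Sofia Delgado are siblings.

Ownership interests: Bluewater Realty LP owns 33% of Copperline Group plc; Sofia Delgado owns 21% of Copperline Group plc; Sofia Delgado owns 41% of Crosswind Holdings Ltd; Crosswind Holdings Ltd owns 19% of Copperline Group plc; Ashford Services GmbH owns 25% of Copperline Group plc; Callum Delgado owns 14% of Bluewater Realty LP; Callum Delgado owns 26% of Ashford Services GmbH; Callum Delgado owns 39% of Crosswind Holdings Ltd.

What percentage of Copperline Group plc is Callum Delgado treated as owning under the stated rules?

By sibling attribution (R2), Callum Delgado is treated as also owning Sofia Delgado's interest in Crosswind Holdings Ltd, giving 39% + 41% = 80%.
By sibling attribution (R2), Callum Delgado is treated as owning Sofia Delgado's 21% interest in Copperline Group plc.
Chain via Ashford Services GmbH (R1): 26% × 25% = 6.5% of Copperline Group plc.
Chain via Bluewater Realty LP (R1): 14% × 33% = 4.62% of Copperline Group plc.
Chain via Crosswind Holdings Ltd (R1): 80% × 19% = 15.2% of Copperline Group plc.
Direct interest in Copperline Group plc: 21%.
Aggregating (R3): 6.5% + 4.62% + 15.2% + 21% = 47.32%.

47.32%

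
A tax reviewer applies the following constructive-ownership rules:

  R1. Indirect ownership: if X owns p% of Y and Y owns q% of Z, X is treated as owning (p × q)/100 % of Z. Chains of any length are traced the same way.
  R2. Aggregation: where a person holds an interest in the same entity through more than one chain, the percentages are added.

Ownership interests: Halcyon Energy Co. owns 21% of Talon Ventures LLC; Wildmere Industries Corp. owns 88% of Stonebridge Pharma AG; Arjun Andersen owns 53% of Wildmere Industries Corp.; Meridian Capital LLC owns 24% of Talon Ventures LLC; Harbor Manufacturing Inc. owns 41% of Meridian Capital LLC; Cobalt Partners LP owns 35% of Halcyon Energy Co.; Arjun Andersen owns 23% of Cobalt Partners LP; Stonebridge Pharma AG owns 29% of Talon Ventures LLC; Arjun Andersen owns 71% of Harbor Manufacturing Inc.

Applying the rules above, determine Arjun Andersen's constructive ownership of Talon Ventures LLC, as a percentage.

22.2025%

Chain via Harbor Manufacturing Inc. → Meridian Capital LLC (R1): 71% × 41% × 24% = 6.9864% of Talon Ventures LLC.
Chain via Cobalt Partners LP → Halcyon Energy Co. (R1): 23% × 35% × 21% = 1.6905% of Talon Ventures LLC.
Chain via Wildmere Industries Corp. → Stonebridge Pharma AG (R1): 53% × 88% × 29% = 13.5256% of Talon Ventures LLC.
Aggregating (R2): 6.9864% + 1.6905% + 13.5256% = 22.2025%.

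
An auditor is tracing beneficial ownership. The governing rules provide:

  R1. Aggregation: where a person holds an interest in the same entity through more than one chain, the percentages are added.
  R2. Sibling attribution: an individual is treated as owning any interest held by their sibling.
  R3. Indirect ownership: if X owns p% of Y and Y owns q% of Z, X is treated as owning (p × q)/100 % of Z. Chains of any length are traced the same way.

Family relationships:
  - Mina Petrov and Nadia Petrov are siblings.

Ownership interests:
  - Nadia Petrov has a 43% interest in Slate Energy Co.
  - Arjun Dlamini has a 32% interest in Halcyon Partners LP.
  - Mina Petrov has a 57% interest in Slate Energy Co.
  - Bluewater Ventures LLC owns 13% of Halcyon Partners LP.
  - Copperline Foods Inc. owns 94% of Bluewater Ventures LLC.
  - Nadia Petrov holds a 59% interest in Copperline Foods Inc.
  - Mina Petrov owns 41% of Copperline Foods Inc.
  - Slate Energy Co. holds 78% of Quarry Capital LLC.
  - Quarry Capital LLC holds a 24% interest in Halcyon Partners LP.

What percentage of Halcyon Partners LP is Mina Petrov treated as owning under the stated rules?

By sibling attribution (R2), Mina Petrov is treated as also owning Nadia Petrov's interest in Slate Energy Co, giving 57% + 43% = 100%.
By sibling attribution (R2), Mina Petrov is treated as also owning Nadia Petrov's interest in Copperline Foods Inc, giving 41% + 59% = 100%.
Chain via Slate Energy Co. → Quarry Capital LLC (R3): 100% × 78% × 24% = 18.72% of Halcyon Partners LP.
Chain via Copperline Foods Inc. → Bluewater Ventures LLC (R3): 100% × 94% × 13% = 12.22% of Halcyon Partners LP.
Aggregating (R1): 18.72% + 12.22% = 30.94%.

30.94%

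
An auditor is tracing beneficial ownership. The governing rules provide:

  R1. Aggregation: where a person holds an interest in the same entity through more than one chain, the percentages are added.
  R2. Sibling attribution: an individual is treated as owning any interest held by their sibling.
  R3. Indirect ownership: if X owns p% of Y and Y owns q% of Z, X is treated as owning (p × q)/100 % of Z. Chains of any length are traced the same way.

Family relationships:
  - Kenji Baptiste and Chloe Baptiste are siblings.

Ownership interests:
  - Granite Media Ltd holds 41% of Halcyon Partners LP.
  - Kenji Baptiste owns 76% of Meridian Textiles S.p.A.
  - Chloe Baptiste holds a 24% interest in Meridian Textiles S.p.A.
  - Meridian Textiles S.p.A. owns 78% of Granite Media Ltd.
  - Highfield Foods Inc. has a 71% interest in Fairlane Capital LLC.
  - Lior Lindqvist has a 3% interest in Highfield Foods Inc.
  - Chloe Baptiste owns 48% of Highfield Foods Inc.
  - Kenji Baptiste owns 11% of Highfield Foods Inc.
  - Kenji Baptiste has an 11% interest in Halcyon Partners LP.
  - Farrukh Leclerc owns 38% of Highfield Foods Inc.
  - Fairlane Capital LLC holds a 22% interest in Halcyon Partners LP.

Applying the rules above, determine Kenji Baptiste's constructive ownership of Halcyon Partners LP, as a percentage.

By sibling attribution (R2), Kenji Baptiste is treated as also owning Chloe Baptiste's interest in Highfield Foods Inc, giving 11% + 48% = 59%.
By sibling attribution (R2), Kenji Baptiste is treated as also owning Chloe Baptiste's interest in Meridian Textiles S.p.A, giving 76% + 24% = 100%.
Chain via Highfield Foods Inc. → Fairlane Capital LLC (R3): 59% × 71% × 22% = 9.2158% of Halcyon Partners LP.
Chain via Meridian Textiles S.p.A. → Granite Media Ltd (R3): 100% × 78% × 41% = 31.98% of Halcyon Partners LP.
Direct interest in Halcyon Partners LP: 11%.
Aggregating (R1): 9.2158% + 31.98% + 11% = 52.1958%.

52.1958%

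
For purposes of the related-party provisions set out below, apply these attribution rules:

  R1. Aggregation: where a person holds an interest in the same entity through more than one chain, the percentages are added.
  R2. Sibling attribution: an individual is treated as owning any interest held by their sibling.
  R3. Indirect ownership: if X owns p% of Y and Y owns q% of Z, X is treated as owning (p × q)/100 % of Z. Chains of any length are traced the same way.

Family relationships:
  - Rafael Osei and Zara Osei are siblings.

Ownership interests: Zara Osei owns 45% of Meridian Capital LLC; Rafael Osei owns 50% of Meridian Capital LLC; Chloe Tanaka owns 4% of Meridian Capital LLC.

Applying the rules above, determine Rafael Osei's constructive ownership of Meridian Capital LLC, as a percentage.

By sibling attribution (R2), Rafael Osei is treated as also owning Zara Osei's interest in Meridian Capital LLC, giving 50% + 45% = 95%.
Direct interest in Meridian Capital LLC: 95%.

95%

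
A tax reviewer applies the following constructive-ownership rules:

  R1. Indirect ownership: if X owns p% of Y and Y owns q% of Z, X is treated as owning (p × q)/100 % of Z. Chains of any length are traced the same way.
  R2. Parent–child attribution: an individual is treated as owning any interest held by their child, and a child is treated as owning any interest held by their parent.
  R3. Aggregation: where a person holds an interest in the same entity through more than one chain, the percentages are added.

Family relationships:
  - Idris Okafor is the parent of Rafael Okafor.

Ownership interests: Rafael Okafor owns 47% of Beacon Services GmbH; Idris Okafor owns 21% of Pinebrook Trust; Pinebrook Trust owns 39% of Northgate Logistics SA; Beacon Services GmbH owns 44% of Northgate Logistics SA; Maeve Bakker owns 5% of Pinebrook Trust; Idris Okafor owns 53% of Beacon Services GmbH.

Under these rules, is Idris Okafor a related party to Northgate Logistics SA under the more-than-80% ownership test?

No

By parent–child attribution (R2), Idris Okafor is treated as also owning Rafael Okafor's interest in Beacon Services GmbH, giving 53% + 47% = 100%.
Chain via Beacon Services GmbH (R1): 100% × 44% = 44% of Northgate Logistics SA.
Chain via Pinebrook Trust (R1): 21% × 39% = 8.19% of Northgate Logistics SA.
Aggregating (R3): 44% + 8.19% = 52.19%.
52.19% does not exceed the 80% threshold, so Idris is not a related party to Northgate Logistics SA.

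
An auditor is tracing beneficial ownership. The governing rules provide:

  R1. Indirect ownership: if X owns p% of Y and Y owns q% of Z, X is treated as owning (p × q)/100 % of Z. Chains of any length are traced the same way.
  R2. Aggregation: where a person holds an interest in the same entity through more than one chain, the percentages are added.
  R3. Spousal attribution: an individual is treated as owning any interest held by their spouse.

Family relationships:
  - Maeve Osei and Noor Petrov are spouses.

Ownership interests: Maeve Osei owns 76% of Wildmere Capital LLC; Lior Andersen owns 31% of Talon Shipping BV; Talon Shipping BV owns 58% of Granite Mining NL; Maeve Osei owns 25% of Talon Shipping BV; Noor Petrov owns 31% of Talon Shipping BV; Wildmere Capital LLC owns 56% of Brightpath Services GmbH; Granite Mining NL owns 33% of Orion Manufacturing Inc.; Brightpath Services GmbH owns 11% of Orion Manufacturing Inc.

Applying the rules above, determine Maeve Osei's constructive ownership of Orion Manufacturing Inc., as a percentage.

15.4%

By spousal attribution (R3), Maeve Osei is treated as also owning Noor Petrov's interest in Talon Shipping BV, giving 25% + 31% = 56%.
Chain via Talon Shipping BV → Granite Mining NL (R1): 56% × 58% × 33% = 10.7184% of Orion Manufacturing Inc.
Chain via Wildmere Capital LLC → Brightpath Services GmbH (R1): 76% × 56% × 11% = 4.6816% of Orion Manufacturing Inc.
Aggregating (R2): 10.7184% + 4.6816% = 15.4%.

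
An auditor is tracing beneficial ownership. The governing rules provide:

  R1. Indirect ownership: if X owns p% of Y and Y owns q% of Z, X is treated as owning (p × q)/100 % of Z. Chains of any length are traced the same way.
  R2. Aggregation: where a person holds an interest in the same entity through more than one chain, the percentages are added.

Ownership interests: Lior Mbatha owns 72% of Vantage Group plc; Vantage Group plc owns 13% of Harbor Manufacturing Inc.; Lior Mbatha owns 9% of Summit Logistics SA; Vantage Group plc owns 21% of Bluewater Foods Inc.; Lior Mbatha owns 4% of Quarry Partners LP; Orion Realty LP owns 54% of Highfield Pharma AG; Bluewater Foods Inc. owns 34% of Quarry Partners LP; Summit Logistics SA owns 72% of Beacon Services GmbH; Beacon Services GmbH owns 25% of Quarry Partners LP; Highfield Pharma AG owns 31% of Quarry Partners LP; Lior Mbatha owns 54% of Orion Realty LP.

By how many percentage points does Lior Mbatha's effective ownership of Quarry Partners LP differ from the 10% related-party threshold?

Chain via Summit Logistics SA → Beacon Services GmbH (R1): 9% × 72% × 25% = 1.62% of Quarry Partners LP.
Chain via Orion Realty LP → Highfield Pharma AG (R1): 54% × 54% × 31% = 9.0396% of Quarry Partners LP.
Chain via Vantage Group plc → Bluewater Foods Inc. (R1): 72% × 21% × 34% = 5.1408% of Quarry Partners LP.
Direct interest in Quarry Partners LP: 4%.
Aggregating (R2): 1.62% + 9.0396% + 5.1408% + 4% = 19.8004%.
19.8004% exceeds the 10% threshold by 9.8004 percentage points.

9.8004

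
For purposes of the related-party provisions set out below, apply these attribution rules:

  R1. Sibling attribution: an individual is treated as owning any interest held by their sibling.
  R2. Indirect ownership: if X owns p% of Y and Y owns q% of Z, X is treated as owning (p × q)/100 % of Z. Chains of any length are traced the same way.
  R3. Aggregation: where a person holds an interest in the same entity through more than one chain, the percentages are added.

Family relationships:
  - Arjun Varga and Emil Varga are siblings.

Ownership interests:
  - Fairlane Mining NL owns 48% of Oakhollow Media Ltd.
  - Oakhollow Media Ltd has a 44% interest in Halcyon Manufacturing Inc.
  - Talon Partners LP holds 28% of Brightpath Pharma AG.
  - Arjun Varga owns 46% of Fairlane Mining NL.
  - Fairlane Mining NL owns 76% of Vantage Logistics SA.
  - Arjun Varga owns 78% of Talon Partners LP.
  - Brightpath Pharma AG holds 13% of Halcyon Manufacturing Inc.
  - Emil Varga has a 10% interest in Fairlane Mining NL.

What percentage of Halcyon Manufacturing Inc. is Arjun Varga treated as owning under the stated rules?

By sibling attribution (R1), Arjun Varga is treated as also owning Emil Varga's interest in Fairlane Mining NL, giving 46% + 10% = 56%.
Chain via Fairlane Mining NL → Oakhollow Media Ltd (R2): 56% × 48% × 44% = 11.8272% of Halcyon Manufacturing Inc.
Chain via Talon Partners LP → Brightpath Pharma AG (R2): 78% × 28% × 13% = 2.8392% of Halcyon Manufacturing Inc.
Aggregating (R3): 11.8272% + 2.8392% = 14.6664%.

14.6664%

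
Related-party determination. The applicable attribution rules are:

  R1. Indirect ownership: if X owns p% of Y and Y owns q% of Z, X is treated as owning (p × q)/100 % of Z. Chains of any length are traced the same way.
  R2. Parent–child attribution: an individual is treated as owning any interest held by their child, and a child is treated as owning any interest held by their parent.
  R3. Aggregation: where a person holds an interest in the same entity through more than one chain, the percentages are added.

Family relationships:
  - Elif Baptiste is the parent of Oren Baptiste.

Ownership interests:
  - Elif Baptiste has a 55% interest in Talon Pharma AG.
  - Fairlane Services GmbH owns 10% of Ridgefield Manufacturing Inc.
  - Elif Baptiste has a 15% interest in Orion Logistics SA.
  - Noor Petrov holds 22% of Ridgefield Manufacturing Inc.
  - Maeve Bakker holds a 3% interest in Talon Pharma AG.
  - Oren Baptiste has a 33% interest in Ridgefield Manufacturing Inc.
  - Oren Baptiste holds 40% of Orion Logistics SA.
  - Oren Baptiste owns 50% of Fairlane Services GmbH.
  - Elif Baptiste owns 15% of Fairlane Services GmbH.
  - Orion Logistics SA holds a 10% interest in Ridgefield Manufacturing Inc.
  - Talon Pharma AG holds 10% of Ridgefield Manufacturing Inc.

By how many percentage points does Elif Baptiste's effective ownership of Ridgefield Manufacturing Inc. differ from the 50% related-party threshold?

0.5

By parent–child attribution (R2), Elif Baptiste is treated as also owning Oren Baptiste's interest in Fairlane Services GmbH, giving 15% + 50% = 65%.
By parent–child attribution (R2), Elif Baptiste is treated as also owning Oren Baptiste's interest in Orion Logistics SA, giving 15% + 40% = 55%.
By parent–child attribution (R2), Elif Baptiste is treated as owning Oren Baptiste's 33% interest in Ridgefield Manufacturing Inc.
Chain via Talon Pharma AG (R1): 55% × 10% = 5.5% of Ridgefield Manufacturing Inc.
Chain via Fairlane Services GmbH (R1): 65% × 10% = 6.5% of Ridgefield Manufacturing Inc.
Chain via Orion Logistics SA (R1): 55% × 10% = 5.5% of Ridgefield Manufacturing Inc.
Direct interest in Ridgefield Manufacturing Inc: 33%.
Aggregating (R3): 5.5% + 6.5% + 5.5% + 33% = 50.5%.
50.5% exceeds the 50% threshold by 0.5 percentage points.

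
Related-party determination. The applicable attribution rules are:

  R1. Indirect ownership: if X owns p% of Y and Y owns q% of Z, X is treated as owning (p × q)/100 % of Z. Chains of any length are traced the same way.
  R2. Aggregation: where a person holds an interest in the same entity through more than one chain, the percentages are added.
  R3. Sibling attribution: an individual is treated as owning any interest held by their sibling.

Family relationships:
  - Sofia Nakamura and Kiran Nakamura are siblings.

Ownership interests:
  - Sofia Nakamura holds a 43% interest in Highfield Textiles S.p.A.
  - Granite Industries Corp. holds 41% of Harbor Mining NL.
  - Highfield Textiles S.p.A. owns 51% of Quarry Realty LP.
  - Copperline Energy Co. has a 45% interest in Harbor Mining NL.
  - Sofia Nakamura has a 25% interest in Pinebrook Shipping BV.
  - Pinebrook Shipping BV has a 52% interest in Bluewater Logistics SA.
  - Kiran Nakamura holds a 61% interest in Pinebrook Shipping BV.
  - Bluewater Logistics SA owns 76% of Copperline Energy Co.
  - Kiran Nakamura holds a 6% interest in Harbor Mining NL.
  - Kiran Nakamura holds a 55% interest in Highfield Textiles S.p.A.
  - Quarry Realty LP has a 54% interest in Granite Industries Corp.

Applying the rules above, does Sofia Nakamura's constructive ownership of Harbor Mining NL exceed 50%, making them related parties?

By sibling attribution (R3), Sofia Nakamura is treated as also owning Kiran Nakamura's interest in Pinebrook Shipping BV, giving 25% + 61% = 86%.
By sibling attribution (R3), Sofia Nakamura is treated as also owning Kiran Nakamura's interest in Highfield Textiles S.p.A, giving 43% + 55% = 98%.
By sibling attribution (R3), Sofia Nakamura is treated as owning Kiran Nakamura's 6% interest in Harbor Mining NL.
Chain via Pinebrook Shipping BV → Bluewater Logistics SA → Copperline Energy Co. (R1): 86% × 52% × 76% × 45% = 15.29424% of Harbor Mining NL.
Chain via Highfield Textiles S.p.A. → Quarry Realty LP → Granite Industries Corp. (R1): 98% × 51% × 54% × 41% = 11.065572% of Harbor Mining NL.
Direct interest in Harbor Mining NL: 6%.
Aggregating (R2): 15.29424% + 11.065572% + 6% = 32.359812%.
32.359812% does not exceed the 50% threshold, so Sofia is not a related party to Harbor Mining NL.

No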